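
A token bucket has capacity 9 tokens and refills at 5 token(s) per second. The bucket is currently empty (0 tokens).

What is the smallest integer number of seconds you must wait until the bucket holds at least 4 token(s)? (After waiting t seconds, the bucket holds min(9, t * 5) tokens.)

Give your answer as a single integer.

Need t * 5 >= 4, so t >= 4/5.
Smallest integer t = ceil(4/5) = 1.

Answer: 1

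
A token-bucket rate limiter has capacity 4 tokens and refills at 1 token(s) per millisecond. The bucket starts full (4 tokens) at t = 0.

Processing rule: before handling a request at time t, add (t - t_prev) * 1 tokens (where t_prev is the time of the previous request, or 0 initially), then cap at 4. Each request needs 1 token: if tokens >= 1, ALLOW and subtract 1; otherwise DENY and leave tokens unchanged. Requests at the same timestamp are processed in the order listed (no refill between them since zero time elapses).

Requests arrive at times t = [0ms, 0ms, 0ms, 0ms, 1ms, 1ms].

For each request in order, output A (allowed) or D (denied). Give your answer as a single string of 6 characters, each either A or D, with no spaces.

Simulating step by step:
  req#1 t=0ms: ALLOW
  req#2 t=0ms: ALLOW
  req#3 t=0ms: ALLOW
  req#4 t=0ms: ALLOW
  req#5 t=1ms: ALLOW
  req#6 t=1ms: DENY

Answer: AAAAAD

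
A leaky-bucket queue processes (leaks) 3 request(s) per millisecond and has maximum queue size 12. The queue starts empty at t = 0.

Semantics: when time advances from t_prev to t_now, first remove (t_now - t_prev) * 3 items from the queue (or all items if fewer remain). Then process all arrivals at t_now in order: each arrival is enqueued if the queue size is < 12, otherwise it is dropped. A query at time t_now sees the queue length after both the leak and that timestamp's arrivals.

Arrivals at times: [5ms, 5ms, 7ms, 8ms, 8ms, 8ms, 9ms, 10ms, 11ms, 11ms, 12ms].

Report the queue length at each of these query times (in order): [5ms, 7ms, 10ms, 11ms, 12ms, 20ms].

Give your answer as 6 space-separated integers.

Queue lengths at query times:
  query t=5ms: backlog = 2
  query t=7ms: backlog = 1
  query t=10ms: backlog = 1
  query t=11ms: backlog = 2
  query t=12ms: backlog = 1
  query t=20ms: backlog = 0

Answer: 2 1 1 2 1 0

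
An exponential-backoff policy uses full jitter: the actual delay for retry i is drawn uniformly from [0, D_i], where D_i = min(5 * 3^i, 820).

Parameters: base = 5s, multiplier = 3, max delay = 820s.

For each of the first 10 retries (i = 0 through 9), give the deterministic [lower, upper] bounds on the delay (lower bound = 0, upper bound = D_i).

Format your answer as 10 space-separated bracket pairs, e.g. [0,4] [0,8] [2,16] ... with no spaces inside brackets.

Computing bounds per retry:
  i=0: D_i=min(5*3^0,820)=5, bounds=[0,5]
  i=1: D_i=min(5*3^1,820)=15, bounds=[0,15]
  i=2: D_i=min(5*3^2,820)=45, bounds=[0,45]
  i=3: D_i=min(5*3^3,820)=135, bounds=[0,135]
  i=4: D_i=min(5*3^4,820)=405, bounds=[0,405]
  i=5: D_i=min(5*3^5,820)=820, bounds=[0,820]
  i=6: D_i=min(5*3^6,820)=820, bounds=[0,820]
  i=7: D_i=min(5*3^7,820)=820, bounds=[0,820]
  i=8: D_i=min(5*3^8,820)=820, bounds=[0,820]
  i=9: D_i=min(5*3^9,820)=820, bounds=[0,820]

Answer: [0,5] [0,15] [0,45] [0,135] [0,405] [0,820] [0,820] [0,820] [0,820] [0,820]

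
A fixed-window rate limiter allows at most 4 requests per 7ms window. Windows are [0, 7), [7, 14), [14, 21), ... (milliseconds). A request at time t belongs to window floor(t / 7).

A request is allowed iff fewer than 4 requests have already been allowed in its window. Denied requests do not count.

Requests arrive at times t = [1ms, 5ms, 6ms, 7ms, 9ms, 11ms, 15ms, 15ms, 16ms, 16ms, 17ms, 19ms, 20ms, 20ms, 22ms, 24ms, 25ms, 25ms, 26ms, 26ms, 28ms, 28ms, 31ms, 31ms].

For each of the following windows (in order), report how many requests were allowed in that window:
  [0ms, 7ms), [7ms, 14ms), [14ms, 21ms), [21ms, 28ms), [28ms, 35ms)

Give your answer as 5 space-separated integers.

Processing requests:
  req#1 t=1ms (window 0): ALLOW
  req#2 t=5ms (window 0): ALLOW
  req#3 t=6ms (window 0): ALLOW
  req#4 t=7ms (window 1): ALLOW
  req#5 t=9ms (window 1): ALLOW
  req#6 t=11ms (window 1): ALLOW
  req#7 t=15ms (window 2): ALLOW
  req#8 t=15ms (window 2): ALLOW
  req#9 t=16ms (window 2): ALLOW
  req#10 t=16ms (window 2): ALLOW
  req#11 t=17ms (window 2): DENY
  req#12 t=19ms (window 2): DENY
  req#13 t=20ms (window 2): DENY
  req#14 t=20ms (window 2): DENY
  req#15 t=22ms (window 3): ALLOW
  req#16 t=24ms (window 3): ALLOW
  req#17 t=25ms (window 3): ALLOW
  req#18 t=25ms (window 3): ALLOW
  req#19 t=26ms (window 3): DENY
  req#20 t=26ms (window 3): DENY
  req#21 t=28ms (window 4): ALLOW
  req#22 t=28ms (window 4): ALLOW
  req#23 t=31ms (window 4): ALLOW
  req#24 t=31ms (window 4): ALLOW

Allowed counts by window: 3 3 4 4 4

Answer: 3 3 4 4 4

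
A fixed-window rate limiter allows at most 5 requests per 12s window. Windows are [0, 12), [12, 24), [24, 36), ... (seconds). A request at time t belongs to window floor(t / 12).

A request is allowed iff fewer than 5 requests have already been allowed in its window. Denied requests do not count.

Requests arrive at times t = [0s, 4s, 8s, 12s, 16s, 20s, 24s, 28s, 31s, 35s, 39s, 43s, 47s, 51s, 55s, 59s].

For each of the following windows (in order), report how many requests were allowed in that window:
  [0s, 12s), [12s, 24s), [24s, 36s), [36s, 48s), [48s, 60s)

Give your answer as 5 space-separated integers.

Answer: 3 3 4 3 3

Derivation:
Processing requests:
  req#1 t=0s (window 0): ALLOW
  req#2 t=4s (window 0): ALLOW
  req#3 t=8s (window 0): ALLOW
  req#4 t=12s (window 1): ALLOW
  req#5 t=16s (window 1): ALLOW
  req#6 t=20s (window 1): ALLOW
  req#7 t=24s (window 2): ALLOW
  req#8 t=28s (window 2): ALLOW
  req#9 t=31s (window 2): ALLOW
  req#10 t=35s (window 2): ALLOW
  req#11 t=39s (window 3): ALLOW
  req#12 t=43s (window 3): ALLOW
  req#13 t=47s (window 3): ALLOW
  req#14 t=51s (window 4): ALLOW
  req#15 t=55s (window 4): ALLOW
  req#16 t=59s (window 4): ALLOW

Allowed counts by window: 3 3 4 3 3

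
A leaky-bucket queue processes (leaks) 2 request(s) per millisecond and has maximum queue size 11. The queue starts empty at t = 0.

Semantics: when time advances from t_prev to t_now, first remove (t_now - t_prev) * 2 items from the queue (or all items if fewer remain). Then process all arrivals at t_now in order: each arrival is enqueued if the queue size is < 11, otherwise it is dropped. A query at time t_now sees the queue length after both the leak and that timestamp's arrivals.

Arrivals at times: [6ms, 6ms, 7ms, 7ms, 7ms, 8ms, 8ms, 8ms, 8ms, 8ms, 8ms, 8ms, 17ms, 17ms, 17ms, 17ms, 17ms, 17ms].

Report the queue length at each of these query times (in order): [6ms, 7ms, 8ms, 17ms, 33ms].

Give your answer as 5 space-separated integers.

Queue lengths at query times:
  query t=6ms: backlog = 2
  query t=7ms: backlog = 3
  query t=8ms: backlog = 8
  query t=17ms: backlog = 6
  query t=33ms: backlog = 0

Answer: 2 3 8 6 0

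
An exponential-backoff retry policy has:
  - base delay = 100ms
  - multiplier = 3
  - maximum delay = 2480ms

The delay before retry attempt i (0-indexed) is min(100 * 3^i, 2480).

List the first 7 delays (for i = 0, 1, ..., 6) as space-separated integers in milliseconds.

Computing each delay:
  i=0: min(100*3^0, 2480) = 100
  i=1: min(100*3^1, 2480) = 300
  i=2: min(100*3^2, 2480) = 900
  i=3: min(100*3^3, 2480) = 2480
  i=4: min(100*3^4, 2480) = 2480
  i=5: min(100*3^5, 2480) = 2480
  i=6: min(100*3^6, 2480) = 2480

Answer: 100 300 900 2480 2480 2480 2480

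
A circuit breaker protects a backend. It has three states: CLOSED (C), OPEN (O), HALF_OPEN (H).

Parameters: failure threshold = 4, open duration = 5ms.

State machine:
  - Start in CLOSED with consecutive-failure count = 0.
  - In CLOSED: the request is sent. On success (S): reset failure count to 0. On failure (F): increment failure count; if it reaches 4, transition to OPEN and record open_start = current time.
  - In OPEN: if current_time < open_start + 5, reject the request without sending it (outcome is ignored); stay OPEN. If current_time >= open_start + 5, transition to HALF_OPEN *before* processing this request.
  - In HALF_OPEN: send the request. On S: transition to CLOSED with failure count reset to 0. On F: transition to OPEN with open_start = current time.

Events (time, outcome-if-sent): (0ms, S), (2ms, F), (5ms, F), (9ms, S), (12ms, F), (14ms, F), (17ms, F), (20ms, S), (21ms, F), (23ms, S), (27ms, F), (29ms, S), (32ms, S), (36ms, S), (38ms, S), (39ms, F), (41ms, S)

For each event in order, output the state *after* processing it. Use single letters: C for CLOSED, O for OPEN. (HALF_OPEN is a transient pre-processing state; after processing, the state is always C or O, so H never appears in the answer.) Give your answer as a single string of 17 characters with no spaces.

Answer: CCCCCCCCCCCCCCCCC

Derivation:
State after each event:
  event#1 t=0ms outcome=S: state=CLOSED
  event#2 t=2ms outcome=F: state=CLOSED
  event#3 t=5ms outcome=F: state=CLOSED
  event#4 t=9ms outcome=S: state=CLOSED
  event#5 t=12ms outcome=F: state=CLOSED
  event#6 t=14ms outcome=F: state=CLOSED
  event#7 t=17ms outcome=F: state=CLOSED
  event#8 t=20ms outcome=S: state=CLOSED
  event#9 t=21ms outcome=F: state=CLOSED
  event#10 t=23ms outcome=S: state=CLOSED
  event#11 t=27ms outcome=F: state=CLOSED
  event#12 t=29ms outcome=S: state=CLOSED
  event#13 t=32ms outcome=S: state=CLOSED
  event#14 t=36ms outcome=S: state=CLOSED
  event#15 t=38ms outcome=S: state=CLOSED
  event#16 t=39ms outcome=F: state=CLOSED
  event#17 t=41ms outcome=S: state=CLOSED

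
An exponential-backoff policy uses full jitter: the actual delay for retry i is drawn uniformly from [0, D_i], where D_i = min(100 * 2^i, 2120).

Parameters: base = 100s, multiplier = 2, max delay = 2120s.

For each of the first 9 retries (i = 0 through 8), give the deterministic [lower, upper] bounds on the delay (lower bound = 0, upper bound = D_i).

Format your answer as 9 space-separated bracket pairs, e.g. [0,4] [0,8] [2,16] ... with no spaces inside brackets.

Computing bounds per retry:
  i=0: D_i=min(100*2^0,2120)=100, bounds=[0,100]
  i=1: D_i=min(100*2^1,2120)=200, bounds=[0,200]
  i=2: D_i=min(100*2^2,2120)=400, bounds=[0,400]
  i=3: D_i=min(100*2^3,2120)=800, bounds=[0,800]
  i=4: D_i=min(100*2^4,2120)=1600, bounds=[0,1600]
  i=5: D_i=min(100*2^5,2120)=2120, bounds=[0,2120]
  i=6: D_i=min(100*2^6,2120)=2120, bounds=[0,2120]
  i=7: D_i=min(100*2^7,2120)=2120, bounds=[0,2120]
  i=8: D_i=min(100*2^8,2120)=2120, bounds=[0,2120]

Answer: [0,100] [0,200] [0,400] [0,800] [0,1600] [0,2120] [0,2120] [0,2120] [0,2120]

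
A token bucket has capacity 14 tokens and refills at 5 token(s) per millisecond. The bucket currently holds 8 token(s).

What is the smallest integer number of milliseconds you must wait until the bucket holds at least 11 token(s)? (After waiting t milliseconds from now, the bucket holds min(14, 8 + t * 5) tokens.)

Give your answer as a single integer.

Answer: 1

Derivation:
Need 8 + t * 5 >= 11, so t >= 3/5.
Smallest integer t = ceil(3/5) = 1.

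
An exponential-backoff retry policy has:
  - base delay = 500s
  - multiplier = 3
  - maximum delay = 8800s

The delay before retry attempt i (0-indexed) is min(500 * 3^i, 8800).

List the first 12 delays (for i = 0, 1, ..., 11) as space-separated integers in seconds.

Computing each delay:
  i=0: min(500*3^0, 8800) = 500
  i=1: min(500*3^1, 8800) = 1500
  i=2: min(500*3^2, 8800) = 4500
  i=3: min(500*3^3, 8800) = 8800
  i=4: min(500*3^4, 8800) = 8800
  i=5: min(500*3^5, 8800) = 8800
  i=6: min(500*3^6, 8800) = 8800
  i=7: min(500*3^7, 8800) = 8800
  i=8: min(500*3^8, 8800) = 8800
  i=9: min(500*3^9, 8800) = 8800
  i=10: min(500*3^10, 8800) = 8800
  i=11: min(500*3^11, 8800) = 8800

Answer: 500 1500 4500 8800 8800 8800 8800 8800 8800 8800 8800 8800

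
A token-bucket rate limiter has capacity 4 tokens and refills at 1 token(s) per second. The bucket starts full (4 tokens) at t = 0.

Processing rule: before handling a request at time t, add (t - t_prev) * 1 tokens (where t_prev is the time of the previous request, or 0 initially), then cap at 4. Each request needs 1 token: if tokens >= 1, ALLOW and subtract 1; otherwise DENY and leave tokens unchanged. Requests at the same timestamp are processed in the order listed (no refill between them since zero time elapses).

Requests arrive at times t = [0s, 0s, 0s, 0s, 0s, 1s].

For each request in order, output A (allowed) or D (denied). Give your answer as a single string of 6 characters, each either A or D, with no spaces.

Answer: AAAADA

Derivation:
Simulating step by step:
  req#1 t=0s: ALLOW
  req#2 t=0s: ALLOW
  req#3 t=0s: ALLOW
  req#4 t=0s: ALLOW
  req#5 t=0s: DENY
  req#6 t=1s: ALLOW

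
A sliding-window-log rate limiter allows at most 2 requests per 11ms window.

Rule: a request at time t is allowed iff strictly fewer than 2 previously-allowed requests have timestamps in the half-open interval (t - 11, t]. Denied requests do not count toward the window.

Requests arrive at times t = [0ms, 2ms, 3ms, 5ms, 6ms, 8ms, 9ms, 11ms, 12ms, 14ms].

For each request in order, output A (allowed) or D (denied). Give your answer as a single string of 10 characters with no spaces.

Tracking allowed requests in the window:
  req#1 t=0ms: ALLOW
  req#2 t=2ms: ALLOW
  req#3 t=3ms: DENY
  req#4 t=5ms: DENY
  req#5 t=6ms: DENY
  req#6 t=8ms: DENY
  req#7 t=9ms: DENY
  req#8 t=11ms: ALLOW
  req#9 t=12ms: DENY
  req#10 t=14ms: ALLOW

Answer: AADDDDDADA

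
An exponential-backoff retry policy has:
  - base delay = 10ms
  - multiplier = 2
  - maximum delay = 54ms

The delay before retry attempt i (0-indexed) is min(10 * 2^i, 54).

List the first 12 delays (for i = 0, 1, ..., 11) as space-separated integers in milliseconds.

Answer: 10 20 40 54 54 54 54 54 54 54 54 54

Derivation:
Computing each delay:
  i=0: min(10*2^0, 54) = 10
  i=1: min(10*2^1, 54) = 20
  i=2: min(10*2^2, 54) = 40
  i=3: min(10*2^3, 54) = 54
  i=4: min(10*2^4, 54) = 54
  i=5: min(10*2^5, 54) = 54
  i=6: min(10*2^6, 54) = 54
  i=7: min(10*2^7, 54) = 54
  i=8: min(10*2^8, 54) = 54
  i=9: min(10*2^9, 54) = 54
  i=10: min(10*2^10, 54) = 54
  i=11: min(10*2^11, 54) = 54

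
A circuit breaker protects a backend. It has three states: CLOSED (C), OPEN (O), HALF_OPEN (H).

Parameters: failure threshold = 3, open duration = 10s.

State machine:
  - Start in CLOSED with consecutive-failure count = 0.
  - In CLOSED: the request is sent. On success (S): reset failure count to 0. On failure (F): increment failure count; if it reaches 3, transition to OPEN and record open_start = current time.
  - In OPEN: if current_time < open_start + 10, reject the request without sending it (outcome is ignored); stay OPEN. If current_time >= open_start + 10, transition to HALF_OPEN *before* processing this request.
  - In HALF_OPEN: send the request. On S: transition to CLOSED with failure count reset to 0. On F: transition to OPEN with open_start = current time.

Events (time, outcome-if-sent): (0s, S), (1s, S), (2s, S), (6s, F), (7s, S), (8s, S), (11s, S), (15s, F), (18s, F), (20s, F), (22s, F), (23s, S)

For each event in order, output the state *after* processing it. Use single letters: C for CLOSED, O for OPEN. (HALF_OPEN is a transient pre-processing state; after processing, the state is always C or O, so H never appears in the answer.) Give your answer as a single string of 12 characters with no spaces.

Answer: CCCCCCCCCOOO

Derivation:
State after each event:
  event#1 t=0s outcome=S: state=CLOSED
  event#2 t=1s outcome=S: state=CLOSED
  event#3 t=2s outcome=S: state=CLOSED
  event#4 t=6s outcome=F: state=CLOSED
  event#5 t=7s outcome=S: state=CLOSED
  event#6 t=8s outcome=S: state=CLOSED
  event#7 t=11s outcome=S: state=CLOSED
  event#8 t=15s outcome=F: state=CLOSED
  event#9 t=18s outcome=F: state=CLOSED
  event#10 t=20s outcome=F: state=OPEN
  event#11 t=22s outcome=F: state=OPEN
  event#12 t=23s outcome=S: state=OPEN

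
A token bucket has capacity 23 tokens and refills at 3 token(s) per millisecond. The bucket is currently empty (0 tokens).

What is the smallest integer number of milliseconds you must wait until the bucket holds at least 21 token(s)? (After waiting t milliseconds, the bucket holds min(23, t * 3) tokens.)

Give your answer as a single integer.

Need t * 3 >= 21, so t >= 21/3.
Smallest integer t = ceil(21/3) = 7.

Answer: 7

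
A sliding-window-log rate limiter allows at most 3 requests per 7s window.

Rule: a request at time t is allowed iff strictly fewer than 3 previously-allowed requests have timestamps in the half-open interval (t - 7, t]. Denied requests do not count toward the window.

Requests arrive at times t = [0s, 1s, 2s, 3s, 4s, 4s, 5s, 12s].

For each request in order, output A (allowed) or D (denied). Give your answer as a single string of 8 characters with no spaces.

Tracking allowed requests in the window:
  req#1 t=0s: ALLOW
  req#2 t=1s: ALLOW
  req#3 t=2s: ALLOW
  req#4 t=3s: DENY
  req#5 t=4s: DENY
  req#6 t=4s: DENY
  req#7 t=5s: DENY
  req#8 t=12s: ALLOW

Answer: AAADDDDA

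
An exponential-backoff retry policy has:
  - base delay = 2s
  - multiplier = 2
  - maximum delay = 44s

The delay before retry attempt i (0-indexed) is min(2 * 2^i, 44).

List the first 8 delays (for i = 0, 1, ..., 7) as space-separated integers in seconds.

Computing each delay:
  i=0: min(2*2^0, 44) = 2
  i=1: min(2*2^1, 44) = 4
  i=2: min(2*2^2, 44) = 8
  i=3: min(2*2^3, 44) = 16
  i=4: min(2*2^4, 44) = 32
  i=5: min(2*2^5, 44) = 44
  i=6: min(2*2^6, 44) = 44
  i=7: min(2*2^7, 44) = 44

Answer: 2 4 8 16 32 44 44 44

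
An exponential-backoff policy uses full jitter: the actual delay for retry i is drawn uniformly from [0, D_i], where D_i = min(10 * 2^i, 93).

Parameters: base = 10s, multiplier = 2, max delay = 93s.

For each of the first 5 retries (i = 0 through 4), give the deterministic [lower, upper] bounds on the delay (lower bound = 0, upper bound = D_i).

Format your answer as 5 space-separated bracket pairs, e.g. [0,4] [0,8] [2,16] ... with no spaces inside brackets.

Answer: [0,10] [0,20] [0,40] [0,80] [0,93]

Derivation:
Computing bounds per retry:
  i=0: D_i=min(10*2^0,93)=10, bounds=[0,10]
  i=1: D_i=min(10*2^1,93)=20, bounds=[0,20]
  i=2: D_i=min(10*2^2,93)=40, bounds=[0,40]
  i=3: D_i=min(10*2^3,93)=80, bounds=[0,80]
  i=4: D_i=min(10*2^4,93)=93, bounds=[0,93]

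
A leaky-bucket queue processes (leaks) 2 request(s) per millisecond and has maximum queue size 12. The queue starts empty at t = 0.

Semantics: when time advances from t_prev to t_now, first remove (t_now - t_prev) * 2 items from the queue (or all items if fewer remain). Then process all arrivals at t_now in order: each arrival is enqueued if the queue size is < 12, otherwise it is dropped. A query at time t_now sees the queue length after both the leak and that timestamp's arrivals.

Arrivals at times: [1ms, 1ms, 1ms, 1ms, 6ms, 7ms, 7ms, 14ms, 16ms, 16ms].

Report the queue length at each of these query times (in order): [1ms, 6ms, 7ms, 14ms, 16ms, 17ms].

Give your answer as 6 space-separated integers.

Queue lengths at query times:
  query t=1ms: backlog = 4
  query t=6ms: backlog = 1
  query t=7ms: backlog = 2
  query t=14ms: backlog = 1
  query t=16ms: backlog = 2
  query t=17ms: backlog = 0

Answer: 4 1 2 1 2 0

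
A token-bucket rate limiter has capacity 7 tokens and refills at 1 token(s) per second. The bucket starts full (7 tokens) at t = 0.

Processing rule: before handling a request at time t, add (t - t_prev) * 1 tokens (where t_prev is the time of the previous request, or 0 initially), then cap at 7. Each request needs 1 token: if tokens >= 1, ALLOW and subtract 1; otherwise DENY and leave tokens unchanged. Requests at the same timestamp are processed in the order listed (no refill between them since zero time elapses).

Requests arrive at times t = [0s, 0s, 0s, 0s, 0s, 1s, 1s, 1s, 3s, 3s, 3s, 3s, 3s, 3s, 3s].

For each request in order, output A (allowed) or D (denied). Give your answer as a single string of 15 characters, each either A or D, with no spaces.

Simulating step by step:
  req#1 t=0s: ALLOW
  req#2 t=0s: ALLOW
  req#3 t=0s: ALLOW
  req#4 t=0s: ALLOW
  req#5 t=0s: ALLOW
  req#6 t=1s: ALLOW
  req#7 t=1s: ALLOW
  req#8 t=1s: ALLOW
  req#9 t=3s: ALLOW
  req#10 t=3s: ALLOW
  req#11 t=3s: DENY
  req#12 t=3s: DENY
  req#13 t=3s: DENY
  req#14 t=3s: DENY
  req#15 t=3s: DENY

Answer: AAAAAAAAAADDDDD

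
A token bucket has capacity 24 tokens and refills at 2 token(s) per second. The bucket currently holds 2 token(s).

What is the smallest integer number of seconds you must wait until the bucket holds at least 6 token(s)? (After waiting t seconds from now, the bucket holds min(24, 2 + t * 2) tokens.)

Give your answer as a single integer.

Answer: 2

Derivation:
Need 2 + t * 2 >= 6, so t >= 4/2.
Smallest integer t = ceil(4/2) = 2.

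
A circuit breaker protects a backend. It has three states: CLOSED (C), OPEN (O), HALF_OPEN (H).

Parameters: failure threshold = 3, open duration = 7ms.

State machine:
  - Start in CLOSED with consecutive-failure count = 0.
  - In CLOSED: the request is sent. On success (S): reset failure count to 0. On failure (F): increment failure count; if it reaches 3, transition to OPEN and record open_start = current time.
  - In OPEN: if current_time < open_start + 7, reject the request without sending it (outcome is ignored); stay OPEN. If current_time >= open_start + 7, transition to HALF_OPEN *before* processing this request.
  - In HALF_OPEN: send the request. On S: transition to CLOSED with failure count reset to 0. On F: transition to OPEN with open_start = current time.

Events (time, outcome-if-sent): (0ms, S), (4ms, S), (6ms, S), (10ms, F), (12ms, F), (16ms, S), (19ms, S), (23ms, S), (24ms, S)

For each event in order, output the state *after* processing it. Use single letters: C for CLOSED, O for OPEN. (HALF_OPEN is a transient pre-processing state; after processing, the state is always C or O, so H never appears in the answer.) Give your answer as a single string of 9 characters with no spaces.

Answer: CCCCCCCCC

Derivation:
State after each event:
  event#1 t=0ms outcome=S: state=CLOSED
  event#2 t=4ms outcome=S: state=CLOSED
  event#3 t=6ms outcome=S: state=CLOSED
  event#4 t=10ms outcome=F: state=CLOSED
  event#5 t=12ms outcome=F: state=CLOSED
  event#6 t=16ms outcome=S: state=CLOSED
  event#7 t=19ms outcome=S: state=CLOSED
  event#8 t=23ms outcome=S: state=CLOSED
  event#9 t=24ms outcome=S: state=CLOSED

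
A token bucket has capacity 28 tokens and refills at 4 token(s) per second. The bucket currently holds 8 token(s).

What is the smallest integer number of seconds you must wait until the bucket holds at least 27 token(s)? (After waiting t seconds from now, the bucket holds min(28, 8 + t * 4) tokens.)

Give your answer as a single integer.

Need 8 + t * 4 >= 27, so t >= 19/4.
Smallest integer t = ceil(19/4) = 5.

Answer: 5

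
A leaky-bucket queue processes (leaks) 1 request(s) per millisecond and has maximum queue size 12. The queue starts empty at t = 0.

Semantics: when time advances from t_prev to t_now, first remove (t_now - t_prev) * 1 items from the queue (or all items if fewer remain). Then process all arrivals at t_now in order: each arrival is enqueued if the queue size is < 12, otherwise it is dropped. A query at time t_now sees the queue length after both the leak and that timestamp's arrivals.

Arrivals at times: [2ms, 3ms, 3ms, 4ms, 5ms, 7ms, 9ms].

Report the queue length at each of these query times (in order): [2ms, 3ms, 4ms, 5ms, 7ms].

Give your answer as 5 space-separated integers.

Queue lengths at query times:
  query t=2ms: backlog = 1
  query t=3ms: backlog = 2
  query t=4ms: backlog = 2
  query t=5ms: backlog = 2
  query t=7ms: backlog = 1

Answer: 1 2 2 2 1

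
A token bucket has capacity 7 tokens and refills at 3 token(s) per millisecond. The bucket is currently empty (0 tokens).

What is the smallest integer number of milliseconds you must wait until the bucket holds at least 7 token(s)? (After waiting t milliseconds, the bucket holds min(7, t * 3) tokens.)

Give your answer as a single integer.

Need t * 3 >= 7, so t >= 7/3.
Smallest integer t = ceil(7/3) = 3.

Answer: 3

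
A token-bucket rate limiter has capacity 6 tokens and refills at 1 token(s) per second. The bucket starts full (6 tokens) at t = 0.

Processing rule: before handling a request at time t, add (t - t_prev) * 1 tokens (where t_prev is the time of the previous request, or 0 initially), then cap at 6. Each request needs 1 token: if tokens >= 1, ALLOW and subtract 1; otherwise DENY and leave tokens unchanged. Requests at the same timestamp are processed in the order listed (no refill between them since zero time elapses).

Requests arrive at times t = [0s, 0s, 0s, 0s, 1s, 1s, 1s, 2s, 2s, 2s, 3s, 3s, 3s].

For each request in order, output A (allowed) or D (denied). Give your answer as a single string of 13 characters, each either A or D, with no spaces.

Answer: AAAAAAAADDADD

Derivation:
Simulating step by step:
  req#1 t=0s: ALLOW
  req#2 t=0s: ALLOW
  req#3 t=0s: ALLOW
  req#4 t=0s: ALLOW
  req#5 t=1s: ALLOW
  req#6 t=1s: ALLOW
  req#7 t=1s: ALLOW
  req#8 t=2s: ALLOW
  req#9 t=2s: DENY
  req#10 t=2s: DENY
  req#11 t=3s: ALLOW
  req#12 t=3s: DENY
  req#13 t=3s: DENY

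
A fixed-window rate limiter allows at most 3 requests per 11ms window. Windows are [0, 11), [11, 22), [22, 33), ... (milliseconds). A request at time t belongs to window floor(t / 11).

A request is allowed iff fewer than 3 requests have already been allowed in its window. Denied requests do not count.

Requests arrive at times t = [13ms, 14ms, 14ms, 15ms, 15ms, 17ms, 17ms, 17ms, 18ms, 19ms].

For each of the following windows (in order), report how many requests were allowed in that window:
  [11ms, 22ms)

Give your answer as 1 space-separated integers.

Processing requests:
  req#1 t=13ms (window 1): ALLOW
  req#2 t=14ms (window 1): ALLOW
  req#3 t=14ms (window 1): ALLOW
  req#4 t=15ms (window 1): DENY
  req#5 t=15ms (window 1): DENY
  req#6 t=17ms (window 1): DENY
  req#7 t=17ms (window 1): DENY
  req#8 t=17ms (window 1): DENY
  req#9 t=18ms (window 1): DENY
  req#10 t=19ms (window 1): DENY

Allowed counts by window: 3

Answer: 3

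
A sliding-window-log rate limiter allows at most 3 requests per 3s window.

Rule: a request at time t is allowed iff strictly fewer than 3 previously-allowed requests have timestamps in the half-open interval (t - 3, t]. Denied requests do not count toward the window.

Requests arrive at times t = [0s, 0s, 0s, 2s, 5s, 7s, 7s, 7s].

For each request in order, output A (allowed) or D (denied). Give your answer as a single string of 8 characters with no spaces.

Tracking allowed requests in the window:
  req#1 t=0s: ALLOW
  req#2 t=0s: ALLOW
  req#3 t=0s: ALLOW
  req#4 t=2s: DENY
  req#5 t=5s: ALLOW
  req#6 t=7s: ALLOW
  req#7 t=7s: ALLOW
  req#8 t=7s: DENY

Answer: AAADAAAD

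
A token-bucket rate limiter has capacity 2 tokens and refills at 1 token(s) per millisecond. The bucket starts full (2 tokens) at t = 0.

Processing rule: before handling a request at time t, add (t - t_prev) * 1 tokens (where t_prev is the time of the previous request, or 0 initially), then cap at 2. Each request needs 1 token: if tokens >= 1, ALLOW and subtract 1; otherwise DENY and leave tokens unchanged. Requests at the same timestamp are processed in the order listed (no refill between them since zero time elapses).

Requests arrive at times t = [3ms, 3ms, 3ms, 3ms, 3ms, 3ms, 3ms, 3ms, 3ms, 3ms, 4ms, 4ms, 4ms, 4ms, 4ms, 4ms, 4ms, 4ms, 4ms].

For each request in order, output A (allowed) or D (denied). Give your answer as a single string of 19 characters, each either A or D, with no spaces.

Simulating step by step:
  req#1 t=3ms: ALLOW
  req#2 t=3ms: ALLOW
  req#3 t=3ms: DENY
  req#4 t=3ms: DENY
  req#5 t=3ms: DENY
  req#6 t=3ms: DENY
  req#7 t=3ms: DENY
  req#8 t=3ms: DENY
  req#9 t=3ms: DENY
  req#10 t=3ms: DENY
  req#11 t=4ms: ALLOW
  req#12 t=4ms: DENY
  req#13 t=4ms: DENY
  req#14 t=4ms: DENY
  req#15 t=4ms: DENY
  req#16 t=4ms: DENY
  req#17 t=4ms: DENY
  req#18 t=4ms: DENY
  req#19 t=4ms: DENY

Answer: AADDDDDDDDADDDDDDDD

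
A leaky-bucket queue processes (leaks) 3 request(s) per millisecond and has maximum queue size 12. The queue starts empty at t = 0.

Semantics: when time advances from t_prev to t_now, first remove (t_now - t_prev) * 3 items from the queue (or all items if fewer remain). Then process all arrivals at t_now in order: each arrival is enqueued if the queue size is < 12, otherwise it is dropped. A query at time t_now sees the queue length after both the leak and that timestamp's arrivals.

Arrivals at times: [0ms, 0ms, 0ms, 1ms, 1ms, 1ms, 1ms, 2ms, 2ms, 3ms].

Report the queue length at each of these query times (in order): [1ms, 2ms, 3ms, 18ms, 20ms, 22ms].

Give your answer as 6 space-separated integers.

Answer: 4 3 1 0 0 0

Derivation:
Queue lengths at query times:
  query t=1ms: backlog = 4
  query t=2ms: backlog = 3
  query t=3ms: backlog = 1
  query t=18ms: backlog = 0
  query t=20ms: backlog = 0
  query t=22ms: backlog = 0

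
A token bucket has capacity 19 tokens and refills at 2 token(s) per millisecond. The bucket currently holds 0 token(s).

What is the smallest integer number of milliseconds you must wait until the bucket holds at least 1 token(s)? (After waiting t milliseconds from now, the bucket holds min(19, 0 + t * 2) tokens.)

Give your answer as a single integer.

Need 0 + t * 2 >= 1, so t >= 1/2.
Smallest integer t = ceil(1/2) = 1.

Answer: 1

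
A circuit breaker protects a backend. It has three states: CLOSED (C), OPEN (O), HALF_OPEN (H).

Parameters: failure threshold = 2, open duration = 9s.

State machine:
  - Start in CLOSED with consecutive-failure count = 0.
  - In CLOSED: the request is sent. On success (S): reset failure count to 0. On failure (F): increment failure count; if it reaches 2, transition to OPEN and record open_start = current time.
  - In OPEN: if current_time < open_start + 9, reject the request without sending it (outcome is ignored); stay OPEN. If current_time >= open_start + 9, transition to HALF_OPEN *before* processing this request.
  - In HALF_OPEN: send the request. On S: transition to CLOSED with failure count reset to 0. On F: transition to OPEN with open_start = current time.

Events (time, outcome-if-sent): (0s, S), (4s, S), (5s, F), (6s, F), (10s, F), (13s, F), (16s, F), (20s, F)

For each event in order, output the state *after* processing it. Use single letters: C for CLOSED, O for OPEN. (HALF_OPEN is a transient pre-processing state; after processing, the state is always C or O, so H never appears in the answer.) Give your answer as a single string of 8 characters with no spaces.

Answer: CCCOOOOO

Derivation:
State after each event:
  event#1 t=0s outcome=S: state=CLOSED
  event#2 t=4s outcome=S: state=CLOSED
  event#3 t=5s outcome=F: state=CLOSED
  event#4 t=6s outcome=F: state=OPEN
  event#5 t=10s outcome=F: state=OPEN
  event#6 t=13s outcome=F: state=OPEN
  event#7 t=16s outcome=F: state=OPEN
  event#8 t=20s outcome=F: state=OPEN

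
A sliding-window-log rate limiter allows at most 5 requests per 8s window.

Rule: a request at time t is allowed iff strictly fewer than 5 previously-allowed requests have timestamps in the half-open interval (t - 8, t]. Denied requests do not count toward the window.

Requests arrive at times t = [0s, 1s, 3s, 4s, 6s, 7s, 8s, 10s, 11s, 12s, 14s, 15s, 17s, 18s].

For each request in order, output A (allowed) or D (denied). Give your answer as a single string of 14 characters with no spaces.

Tracking allowed requests in the window:
  req#1 t=0s: ALLOW
  req#2 t=1s: ALLOW
  req#3 t=3s: ALLOW
  req#4 t=4s: ALLOW
  req#5 t=6s: ALLOW
  req#6 t=7s: DENY
  req#7 t=8s: ALLOW
  req#8 t=10s: ALLOW
  req#9 t=11s: ALLOW
  req#10 t=12s: ALLOW
  req#11 t=14s: ALLOW
  req#12 t=15s: DENY
  req#13 t=17s: ALLOW
  req#14 t=18s: ALLOW

Answer: AAAAADAAAAADAA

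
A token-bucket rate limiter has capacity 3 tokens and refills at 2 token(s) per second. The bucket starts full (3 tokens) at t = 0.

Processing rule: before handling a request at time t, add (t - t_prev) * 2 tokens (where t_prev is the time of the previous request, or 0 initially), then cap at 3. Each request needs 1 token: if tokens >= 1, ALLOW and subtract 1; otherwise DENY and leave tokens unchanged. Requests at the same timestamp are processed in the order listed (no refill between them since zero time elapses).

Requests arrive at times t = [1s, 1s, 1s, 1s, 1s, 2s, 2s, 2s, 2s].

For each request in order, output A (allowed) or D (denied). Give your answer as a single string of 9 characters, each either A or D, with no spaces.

Answer: AAADDAADD

Derivation:
Simulating step by step:
  req#1 t=1s: ALLOW
  req#2 t=1s: ALLOW
  req#3 t=1s: ALLOW
  req#4 t=1s: DENY
  req#5 t=1s: DENY
  req#6 t=2s: ALLOW
  req#7 t=2s: ALLOW
  req#8 t=2s: DENY
  req#9 t=2s: DENY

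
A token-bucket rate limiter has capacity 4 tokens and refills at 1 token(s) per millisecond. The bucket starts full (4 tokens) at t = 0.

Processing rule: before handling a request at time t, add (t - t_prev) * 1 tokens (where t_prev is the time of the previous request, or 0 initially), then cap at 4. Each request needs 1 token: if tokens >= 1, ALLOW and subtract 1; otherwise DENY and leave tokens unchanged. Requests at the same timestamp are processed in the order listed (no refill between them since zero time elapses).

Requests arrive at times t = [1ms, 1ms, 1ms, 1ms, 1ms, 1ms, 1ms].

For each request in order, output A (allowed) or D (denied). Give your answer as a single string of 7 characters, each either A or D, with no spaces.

Answer: AAAADDD

Derivation:
Simulating step by step:
  req#1 t=1ms: ALLOW
  req#2 t=1ms: ALLOW
  req#3 t=1ms: ALLOW
  req#4 t=1ms: ALLOW
  req#5 t=1ms: DENY
  req#6 t=1ms: DENY
  req#7 t=1ms: DENY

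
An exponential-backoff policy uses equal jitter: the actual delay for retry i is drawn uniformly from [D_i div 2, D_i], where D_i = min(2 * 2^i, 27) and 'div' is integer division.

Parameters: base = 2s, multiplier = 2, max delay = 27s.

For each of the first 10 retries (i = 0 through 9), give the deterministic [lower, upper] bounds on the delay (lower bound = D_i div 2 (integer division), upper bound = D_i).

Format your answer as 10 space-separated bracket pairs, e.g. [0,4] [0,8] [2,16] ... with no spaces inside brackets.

Answer: [1,2] [2,4] [4,8] [8,16] [13,27] [13,27] [13,27] [13,27] [13,27] [13,27]

Derivation:
Computing bounds per retry:
  i=0: D_i=min(2*2^0,27)=2, bounds=[1,2]
  i=1: D_i=min(2*2^1,27)=4, bounds=[2,4]
  i=2: D_i=min(2*2^2,27)=8, bounds=[4,8]
  i=3: D_i=min(2*2^3,27)=16, bounds=[8,16]
  i=4: D_i=min(2*2^4,27)=27, bounds=[13,27]
  i=5: D_i=min(2*2^5,27)=27, bounds=[13,27]
  i=6: D_i=min(2*2^6,27)=27, bounds=[13,27]
  i=7: D_i=min(2*2^7,27)=27, bounds=[13,27]
  i=8: D_i=min(2*2^8,27)=27, bounds=[13,27]
  i=9: D_i=min(2*2^9,27)=27, bounds=[13,27]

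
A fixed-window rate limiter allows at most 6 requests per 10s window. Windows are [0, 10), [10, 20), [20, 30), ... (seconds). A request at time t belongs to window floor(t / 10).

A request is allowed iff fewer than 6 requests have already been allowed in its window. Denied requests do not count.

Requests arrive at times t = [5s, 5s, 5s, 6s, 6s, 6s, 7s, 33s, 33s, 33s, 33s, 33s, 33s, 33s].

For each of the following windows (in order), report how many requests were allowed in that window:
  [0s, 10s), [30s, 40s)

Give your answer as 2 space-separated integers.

Processing requests:
  req#1 t=5s (window 0): ALLOW
  req#2 t=5s (window 0): ALLOW
  req#3 t=5s (window 0): ALLOW
  req#4 t=6s (window 0): ALLOW
  req#5 t=6s (window 0): ALLOW
  req#6 t=6s (window 0): ALLOW
  req#7 t=7s (window 0): DENY
  req#8 t=33s (window 3): ALLOW
  req#9 t=33s (window 3): ALLOW
  req#10 t=33s (window 3): ALLOW
  req#11 t=33s (window 3): ALLOW
  req#12 t=33s (window 3): ALLOW
  req#13 t=33s (window 3): ALLOW
  req#14 t=33s (window 3): DENY

Allowed counts by window: 6 6

Answer: 6 6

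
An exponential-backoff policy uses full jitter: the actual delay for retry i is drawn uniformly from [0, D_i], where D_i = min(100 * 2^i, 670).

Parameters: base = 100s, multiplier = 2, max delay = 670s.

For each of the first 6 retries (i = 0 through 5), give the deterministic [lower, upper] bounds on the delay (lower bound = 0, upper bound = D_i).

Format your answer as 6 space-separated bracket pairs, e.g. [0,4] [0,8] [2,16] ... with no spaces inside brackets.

Computing bounds per retry:
  i=0: D_i=min(100*2^0,670)=100, bounds=[0,100]
  i=1: D_i=min(100*2^1,670)=200, bounds=[0,200]
  i=2: D_i=min(100*2^2,670)=400, bounds=[0,400]
  i=3: D_i=min(100*2^3,670)=670, bounds=[0,670]
  i=4: D_i=min(100*2^4,670)=670, bounds=[0,670]
  i=5: D_i=min(100*2^5,670)=670, bounds=[0,670]

Answer: [0,100] [0,200] [0,400] [0,670] [0,670] [0,670]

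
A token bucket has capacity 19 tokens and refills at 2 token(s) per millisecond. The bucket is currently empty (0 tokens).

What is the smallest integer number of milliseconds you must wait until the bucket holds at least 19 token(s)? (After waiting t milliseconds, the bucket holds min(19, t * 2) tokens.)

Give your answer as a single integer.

Answer: 10

Derivation:
Need t * 2 >= 19, so t >= 19/2.
Smallest integer t = ceil(19/2) = 10.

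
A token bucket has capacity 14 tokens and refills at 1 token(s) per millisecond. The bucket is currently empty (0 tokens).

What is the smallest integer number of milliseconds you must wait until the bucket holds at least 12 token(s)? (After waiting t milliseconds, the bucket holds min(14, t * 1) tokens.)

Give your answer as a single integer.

Need t * 1 >= 12, so t >= 12/1.
Smallest integer t = ceil(12/1) = 12.

Answer: 12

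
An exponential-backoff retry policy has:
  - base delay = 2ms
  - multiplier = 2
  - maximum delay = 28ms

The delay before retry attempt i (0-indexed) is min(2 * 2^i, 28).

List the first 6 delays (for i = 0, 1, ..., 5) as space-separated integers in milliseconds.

Answer: 2 4 8 16 28 28

Derivation:
Computing each delay:
  i=0: min(2*2^0, 28) = 2
  i=1: min(2*2^1, 28) = 4
  i=2: min(2*2^2, 28) = 8
  i=3: min(2*2^3, 28) = 16
  i=4: min(2*2^4, 28) = 28
  i=5: min(2*2^5, 28) = 28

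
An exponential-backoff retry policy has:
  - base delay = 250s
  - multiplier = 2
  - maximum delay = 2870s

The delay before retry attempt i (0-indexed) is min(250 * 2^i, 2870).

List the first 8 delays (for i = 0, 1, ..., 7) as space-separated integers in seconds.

Answer: 250 500 1000 2000 2870 2870 2870 2870

Derivation:
Computing each delay:
  i=0: min(250*2^0, 2870) = 250
  i=1: min(250*2^1, 2870) = 500
  i=2: min(250*2^2, 2870) = 1000
  i=3: min(250*2^3, 2870) = 2000
  i=4: min(250*2^4, 2870) = 2870
  i=5: min(250*2^5, 2870) = 2870
  i=6: min(250*2^6, 2870) = 2870
  i=7: min(250*2^7, 2870) = 2870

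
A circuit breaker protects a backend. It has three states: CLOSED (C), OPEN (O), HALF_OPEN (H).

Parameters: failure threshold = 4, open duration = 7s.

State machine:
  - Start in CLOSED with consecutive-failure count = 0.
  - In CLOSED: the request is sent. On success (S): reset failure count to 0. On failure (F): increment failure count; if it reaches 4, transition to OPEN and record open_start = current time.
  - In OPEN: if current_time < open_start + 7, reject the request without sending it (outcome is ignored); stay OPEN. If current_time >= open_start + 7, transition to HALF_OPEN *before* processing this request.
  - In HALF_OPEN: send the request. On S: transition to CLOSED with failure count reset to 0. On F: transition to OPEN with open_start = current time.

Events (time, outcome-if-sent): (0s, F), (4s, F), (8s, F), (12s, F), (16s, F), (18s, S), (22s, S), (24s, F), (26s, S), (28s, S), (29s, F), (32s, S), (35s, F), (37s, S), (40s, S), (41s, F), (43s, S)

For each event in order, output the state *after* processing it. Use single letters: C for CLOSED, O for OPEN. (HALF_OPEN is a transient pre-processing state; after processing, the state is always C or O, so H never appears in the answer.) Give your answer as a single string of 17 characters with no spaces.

State after each event:
  event#1 t=0s outcome=F: state=CLOSED
  event#2 t=4s outcome=F: state=CLOSED
  event#3 t=8s outcome=F: state=CLOSED
  event#4 t=12s outcome=F: state=OPEN
  event#5 t=16s outcome=F: state=OPEN
  event#6 t=18s outcome=S: state=OPEN
  event#7 t=22s outcome=S: state=CLOSED
  event#8 t=24s outcome=F: state=CLOSED
  event#9 t=26s outcome=S: state=CLOSED
  event#10 t=28s outcome=S: state=CLOSED
  event#11 t=29s outcome=F: state=CLOSED
  event#12 t=32s outcome=S: state=CLOSED
  event#13 t=35s outcome=F: state=CLOSED
  event#14 t=37s outcome=S: state=CLOSED
  event#15 t=40s outcome=S: state=CLOSED
  event#16 t=41s outcome=F: state=CLOSED
  event#17 t=43s outcome=S: state=CLOSED

Answer: CCCOOOCCCCCCCCCCC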